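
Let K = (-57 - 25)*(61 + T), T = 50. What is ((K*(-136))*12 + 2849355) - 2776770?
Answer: 14927049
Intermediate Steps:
K = -9102 (K = (-57 - 25)*(61 + 50) = -82*111 = -9102)
((K*(-136))*12 + 2849355) - 2776770 = (-9102*(-136)*12 + 2849355) - 2776770 = (1237872*12 + 2849355) - 2776770 = (14854464 + 2849355) - 2776770 = 17703819 - 2776770 = 14927049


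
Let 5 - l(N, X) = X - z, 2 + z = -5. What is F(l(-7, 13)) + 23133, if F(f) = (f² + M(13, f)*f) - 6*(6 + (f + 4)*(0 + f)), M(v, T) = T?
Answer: 22557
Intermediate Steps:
z = -7 (z = -2 - 5 = -7)
l(N, X) = -2 - X (l(N, X) = 5 - (X - 1*(-7)) = 5 - (X + 7) = 5 - (7 + X) = 5 + (-7 - X) = -2 - X)
F(f) = -36 + 2*f² - 6*f*(4 + f) (F(f) = (f² + f*f) - 6*(6 + (f + 4)*(0 + f)) = (f² + f²) - 6*(6 + (4 + f)*f) = 2*f² - 6*(6 + f*(4 + f)) = 2*f² + (-36 - 6*f*(4 + f)) = -36 + 2*f² - 6*f*(4 + f))
F(l(-7, 13)) + 23133 = (-36 - 24*(-2 - 1*13) - 4*(-2 - 1*13)²) + 23133 = (-36 - 24*(-2 - 13) - 4*(-2 - 13)²) + 23133 = (-36 - 24*(-15) - 4*(-15)²) + 23133 = (-36 + 360 - 4*225) + 23133 = (-36 + 360 - 900) + 23133 = -576 + 23133 = 22557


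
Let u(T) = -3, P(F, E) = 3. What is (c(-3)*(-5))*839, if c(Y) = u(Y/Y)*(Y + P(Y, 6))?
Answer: 0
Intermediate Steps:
c(Y) = -9 - 3*Y (c(Y) = -3*(Y + 3) = -3*(3 + Y) = -9 - 3*Y)
(c(-3)*(-5))*839 = ((-9 - 3*(-3))*(-5))*839 = ((-9 + 9)*(-5))*839 = (0*(-5))*839 = 0*839 = 0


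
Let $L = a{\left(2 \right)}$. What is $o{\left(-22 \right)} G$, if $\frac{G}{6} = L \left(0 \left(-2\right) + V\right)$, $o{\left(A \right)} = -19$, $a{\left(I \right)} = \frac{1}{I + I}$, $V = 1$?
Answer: $- \frac{57}{2} \approx -28.5$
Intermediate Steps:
$a{\left(I \right)} = \frac{1}{2 I}$
$L = \frac{1}{4}$ ($L = \frac{1}{2 \cdot 2} = \frac{1}{2} \cdot \frac{1}{2} = \frac{1}{4} \approx 0.25$)
$G = \frac{3}{2}$ ($G = 6 \frac{0 \left(-2\right) + 1}{4} = 6 \frac{0 + 1}{4} = 6 \cdot \frac{1}{4} \cdot 1 = 6 \cdot \frac{1}{4} = \frac{3}{2} \approx 1.5$)
$o{\left(-22 \right)} G = \left(-19\right) \frac{3}{2} = - \frac{57}{2}$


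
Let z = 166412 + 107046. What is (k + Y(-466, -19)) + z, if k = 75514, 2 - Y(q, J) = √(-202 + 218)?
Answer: 348970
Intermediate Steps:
Y(q, J) = -2 (Y(q, J) = 2 - √(-202 + 218) = 2 - √16 = 2 - 1*4 = 2 - 4 = -2)
z = 273458
(k + Y(-466, -19)) + z = (75514 - 2) + 273458 = 75512 + 273458 = 348970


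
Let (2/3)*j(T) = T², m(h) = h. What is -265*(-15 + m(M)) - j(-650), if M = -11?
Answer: -626860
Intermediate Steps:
j(T) = 3*T²/2
-265*(-15 + m(M)) - j(-650) = -265*(-15 - 11) - 3*(-650)²/2 = -265*(-26) - 3*422500/2 = 6890 - 1*633750 = 6890 - 633750 = -626860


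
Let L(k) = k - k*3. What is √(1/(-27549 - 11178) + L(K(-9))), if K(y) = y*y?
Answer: 5*I*√1079842153/12909 ≈ 12.728*I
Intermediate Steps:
K(y) = y²
L(k) = -2*k (L(k) = k - 3*k = -2*k)
√(1/(-27549 - 11178) + L(K(-9))) = √(1/(-27549 - 11178) - 2*(-9)²) = √(1/(-38727) - 2*81) = √(-1/38727 - 162) = √(-6273775/38727) = 5*I*√1079842153/12909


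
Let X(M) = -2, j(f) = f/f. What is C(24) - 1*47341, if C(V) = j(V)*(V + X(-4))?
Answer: -47319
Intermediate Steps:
j(f) = 1
C(V) = -2 + V (C(V) = 1*(V - 2) = 1*(-2 + V) = -2 + V)
C(24) - 1*47341 = (-2 + 24) - 1*47341 = 22 - 47341 = -47319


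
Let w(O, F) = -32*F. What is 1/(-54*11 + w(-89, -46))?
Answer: 1/878 ≈ 0.0011390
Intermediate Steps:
1/(-54*11 + w(-89, -46)) = 1/(-54*11 - 32*(-46)) = 1/(-594 + 1472) = 1/878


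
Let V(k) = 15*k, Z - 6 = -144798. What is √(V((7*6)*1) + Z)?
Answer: 3*I*√16018 ≈ 379.69*I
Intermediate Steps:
Z = -144792 (Z = 6 - 144798 = -144792)
√(V((7*6)*1) + Z) = √(15*((7*6)*1) - 144792) = √(15*(42*1) - 144792) = √(15*42 - 144792) = √(630 - 144792) = √(-144162) = 3*I*√16018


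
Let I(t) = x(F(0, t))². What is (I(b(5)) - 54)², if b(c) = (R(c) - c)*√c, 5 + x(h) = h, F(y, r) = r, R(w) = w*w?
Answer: 4084841 - 788400*√5 ≈ 2.3219e+6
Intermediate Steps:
R(w) = w²
x(h) = -5 + h
b(c) = √c*(c² - c) (b(c) = (c² - c)*√c = √c*(c² - c))
I(t) = (-5 + t)²
(I(b(5)) - 54)² = ((-5 + 5^(3/2)*(-1 + 5))² - 54)² = ((-5 + (5*√5)*4)² - 54)² = ((-5 + 20*√5)² - 54)² = (-54 + (-5 + 20*√5)²)²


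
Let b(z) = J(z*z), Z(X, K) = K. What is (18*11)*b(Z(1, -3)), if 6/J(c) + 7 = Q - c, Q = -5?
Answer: -396/7 ≈ -56.571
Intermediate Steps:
J(c) = 6/(-12 - c) (J(c) = 6/(-7 + (-5 - c)) = 6/(-12 - c))
b(z) = -6/(12 + z²) (b(z) = -6/(12 + z*z) = -6/(12 + z²))
(18*11)*b(Z(1, -3)) = (18*11)*(-6/(12 + (-3)²)) = 198*(-6/(12 + 9)) = 198*(-6/21) = 198*(-6*1/21) = 198*(-2/7) = -396/7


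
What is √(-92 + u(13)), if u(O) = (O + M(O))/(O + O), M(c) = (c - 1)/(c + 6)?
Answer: 3*I*√2480374/494 ≈ 9.5643*I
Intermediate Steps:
M(c) = (-1 + c)/(6 + c)
u(O) = (O + (-1 + O)/(6 + O))/(2*O) (u(O) = (O + (-1 + O)/(6 + O))/(O + O) = (O + (-1 + O)/(6 + O))/((2*O)) = (O + (-1 + O)/(6 + O))*(1/(2*O)) = (O + (-1 + O)/(6 + O))/(2*O))
√(-92 + u(13)) = √(-92 + (½)*(-1 + 13 + 13*(6 + 13))/(13*(6 + 13))) = √(-92 + (½)*(1/13)*(-1 + 13 + 13*19)/19) = √(-92 + (½)*(1/13)*(1/19)*(-1 + 13 + 247)) = √(-92 + (½)*(1/13)*(1/19)*259) = √(-92 + 259/494) = √(-45189/494) = 3*I*√2480374/494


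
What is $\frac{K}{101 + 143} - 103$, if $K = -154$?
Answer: $- \frac{12643}{122} \approx -103.63$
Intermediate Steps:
$\frac{K}{101 + 143} - 103 = \frac{1}{101 + 143} \left(-154\right) - 103 = \frac{1}{244} \left(-154\right) - 103 = - \frac{77}{122} - 103 = - \frac{12643}{122}$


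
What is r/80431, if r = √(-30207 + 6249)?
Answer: 33*I*√22/80431 ≈ 0.0019244*I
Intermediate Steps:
r = 33*I*√22 (r = √(-23958) = 33*I*√22 ≈ 154.78*I)
r/80431 = (33*I*√22)/80431 = (33*I*√22)*(1/80431) = 33*I*√22/80431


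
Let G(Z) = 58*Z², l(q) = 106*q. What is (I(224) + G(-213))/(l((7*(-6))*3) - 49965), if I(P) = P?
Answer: -2631626/63321 ≈ -41.560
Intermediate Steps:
(I(224) + G(-213))/(l((7*(-6))*3) - 49965) = (224 + 58*(-213)²)/(106*((7*(-6))*3) - 49965) = (224 + 58*45369)/(106*(-42*3) - 49965) = (224 + 2631402)/(106*(-126) - 49965) = 2631626/(-13356 - 49965) = 2631626/(-63321) = 2631626*(-1/63321) = -2631626/63321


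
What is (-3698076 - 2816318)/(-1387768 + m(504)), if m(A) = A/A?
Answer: 6514394/1387767 ≈ 4.6942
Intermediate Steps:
m(A) = 1
(-3698076 - 2816318)/(-1387768 + m(504)) = (-3698076 - 2816318)/(-1387768 + 1) = -6514394/(-1387767) = -6514394*(-1/1387767) = 6514394/1387767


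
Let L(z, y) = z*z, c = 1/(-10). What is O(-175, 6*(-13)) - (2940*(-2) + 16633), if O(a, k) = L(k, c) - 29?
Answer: -4698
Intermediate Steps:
c = -1/10 ≈ -0.10000
L(z, y) = z**2
O(a, k) = -29 + k**2 (O(a, k) = k**2 - 29 = -29 + k**2)
O(-175, 6*(-13)) - (2940*(-2) + 16633) = (-29 + (6*(-13))**2) - (2940*(-2) + 16633) = (-29 + (-78)**2) - (-5880 + 16633) = (-29 + 6084) - 1*10753 = 6055 - 10753 = -4698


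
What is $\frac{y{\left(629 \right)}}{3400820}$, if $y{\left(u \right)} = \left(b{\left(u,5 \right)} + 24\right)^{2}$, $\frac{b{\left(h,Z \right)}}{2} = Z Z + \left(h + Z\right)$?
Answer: $\frac{450241}{850205} \approx 0.52957$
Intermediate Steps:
$b{\left(h,Z \right)} = 2 Z + 2 h + 2 Z^{2}$ ($b{\left(h,Z \right)} = 2 \left(Z Z + \left(h + Z\right)\right) = 2 \left(Z^{2} + \left(Z + h\right)\right) = 2 \left(Z + h + Z^{2}\right) = 2 Z + 2 h + 2 Z^{2}$)
$y{\left(u \right)} = \left(84 + 2 u\right)^{2}$ ($y{\left(u \right)} = \left(\left(2 \cdot 5 + 2 u + 2 \cdot 5^{2}\right) + 24\right)^{2} = \left(\left(10 + 2 u + 2 \cdot 25\right) + 24\right)^{2} = \left(\left(10 + 2 u + 50\right) + 24\right)^{2} = \left(\left(60 + 2 u\right) + 24\right)^{2} = \left(84 + 2 u\right)^{2}$)
$\frac{y{\left(629 \right)}}{3400820} = \frac{4 \left(42 + 629\right)^{2}}{3400820} = 4 \cdot 671^{2} \cdot \frac{1}{3400820} = 4 \cdot 450241 \cdot \frac{1}{3400820} = 1800964 \cdot \frac{1}{3400820} = \frac{450241}{850205}$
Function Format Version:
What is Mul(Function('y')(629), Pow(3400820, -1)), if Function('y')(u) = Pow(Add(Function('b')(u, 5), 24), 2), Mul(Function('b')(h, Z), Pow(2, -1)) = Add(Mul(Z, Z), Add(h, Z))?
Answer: Rational(450241, 850205) ≈ 0.52957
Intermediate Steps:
Function('b')(h, Z) = Add(Mul(2, Z), Mul(2, h), Mul(2, Pow(Z, 2))) (Function('b')(h, Z) = Mul(2, Add(Mul(Z, Z), Add(h, Z))) = Mul(2, Add(Pow(Z, 2), Add(Z, h))) = Mul(2, Add(Z, h, Pow(Z, 2))) = Add(Mul(2, Z), Mul(2, h), Mul(2, Pow(Z, 2))))
Function('y')(u) = Pow(Add(84, Mul(2, u)), 2) (Function('y')(u) = Pow(Add(Add(Mul(2, 5), Mul(2, u), Mul(2, Pow(5, 2))), 24), 2) = Pow(Add(Add(10, Mul(2, u), Mul(2, 25)), 24), 2) = Pow(Add(Add(10, Mul(2, u), 50), 24), 2) = Pow(Add(Add(60, Mul(2, u)), 24), 2) = Pow(Add(84, Mul(2, u)), 2))
Mul(Function('y')(629), Pow(3400820, -1)) = Mul(Mul(4, Pow(Add(42, 629), 2)), Pow(3400820, -1)) = Mul(Mul(4, Pow(671, 2)), Rational(1, 3400820)) = Mul(Mul(4, 450241), Rational(1, 3400820)) = Mul(1800964, Rational(1, 3400820)) = Rational(450241, 850205)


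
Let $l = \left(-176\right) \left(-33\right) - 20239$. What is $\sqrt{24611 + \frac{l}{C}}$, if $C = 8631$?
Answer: $\frac{\sqrt{203694582490}}{2877} \approx 156.87$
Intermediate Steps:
$l = -14431$ ($l = 5808 - 20239 = -14431$)
$\sqrt{24611 + \frac{l}{C}} = \sqrt{24611 - \frac{14431}{8631}} = \sqrt{\frac{212403110}{8631}} = \frac{\sqrt{203694582490}}{2877}$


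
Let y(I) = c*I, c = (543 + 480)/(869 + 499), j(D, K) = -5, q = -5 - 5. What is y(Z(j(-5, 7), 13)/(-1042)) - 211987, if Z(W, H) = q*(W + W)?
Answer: -25181520281/118788 ≈ -2.1199e+5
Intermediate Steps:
q = -10
Z(W, H) = -20*W (Z(W, H) = -10*(W + W) = -20*W)
c = 341/456 (c = 1023/1368 = 1023*(1/1368) = 341/456 ≈ 0.74781)
y(I) = 341*I/456
y(Z(j(-5, 7), 13)/(-1042)) - 211987 = 341*(-20*(-5)/(-1042))/456 - 211987 = 341*(100*(-1/1042))/456 - 211987 = (341/456)*(-50/521) - 211987 = -8525/118788 - 211987 = -25181520281/118788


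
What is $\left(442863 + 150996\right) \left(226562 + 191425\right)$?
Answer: $248225341833$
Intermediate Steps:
$\left(442863 + 150996\right) \left(226562 + 191425\right) = 593859 \cdot 417987 = 248225341833$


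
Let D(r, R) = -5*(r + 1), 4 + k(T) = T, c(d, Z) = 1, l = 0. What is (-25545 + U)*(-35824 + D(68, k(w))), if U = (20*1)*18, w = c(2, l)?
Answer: 910916265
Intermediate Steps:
w = 1
k(T) = -4 + T
U = 360 (U = 20*18 = 360)
D(r, R) = -5 - 5*r (D(r, R) = -5*(1 + r) = -5 - 5*r)
(-25545 + U)*(-35824 + D(68, k(w))) = (-25545 + 360)*(-35824 + (-5 - 5*68)) = -25185*(-35824 + (-5 - 340)) = -25185*(-35824 - 345) = -25185*(-36169) = 910916265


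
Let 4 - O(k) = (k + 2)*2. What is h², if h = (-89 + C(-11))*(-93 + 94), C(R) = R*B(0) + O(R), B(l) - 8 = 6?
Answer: 48841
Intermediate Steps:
O(k) = -2*k (O(k) = 4 - (k + 2)*2 = 4 - (2 + k)*2 = 4 - (4 + 2*k) = 4 + (-4 - 2*k) = -2*k)
B(l) = 14 (B(l) = 8 + 6 = 14)
C(R) = 12*R (C(R) = R*14 - 2*R = 14*R - 2*R = 12*R)
h = -221 (h = (-89 + 12*(-11))*(-93 + 94) = (-89 - 132)*1 = -221*1 = -221)
h² = (-221)² = 48841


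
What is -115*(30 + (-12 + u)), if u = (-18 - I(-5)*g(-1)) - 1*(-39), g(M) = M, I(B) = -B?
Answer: -5060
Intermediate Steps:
u = 26 (u = (-18 - (-1*(-5))*(-1)) - 1*(-39) = (-18 - 5*(-1)) + 39 = (-18 - 1*(-5)) + 39 = (-18 + 5) + 39 = -13 + 39 = 26)
-115*(30 + (-12 + u)) = -115*(30 + (-12 + 26)) = -115*(30 + 14) = -115*44 = -5060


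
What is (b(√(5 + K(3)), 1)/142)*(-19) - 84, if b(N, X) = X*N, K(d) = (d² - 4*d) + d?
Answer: -84 - 19*√5/142 ≈ -84.299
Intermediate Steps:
K(d) = d² - 3*d
b(N, X) = N*X
(b(√(5 + K(3)), 1)/142)*(-19) - 84 = ((√(5 + 3*(-3 + 3))*1)/142)*(-19) - 84 = ((√(5 + 3*0)*1)*(1/142))*(-19) - 84 = ((√(5 + 0)*1)*(1/142))*(-19) - 84 = ((√5*1)*(1/142))*(-19) - 84 = (√5*(1/142))*(-19) - 84 = (√5/142)*(-19) - 84 = -19*√5/142 - 84 = -84 - 19*√5/142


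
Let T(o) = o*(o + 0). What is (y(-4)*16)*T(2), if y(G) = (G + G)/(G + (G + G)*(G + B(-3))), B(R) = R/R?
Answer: -128/5 ≈ -25.600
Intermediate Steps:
B(R) = 1
T(o) = o² (T(o) = o*o = o²)
y(G) = 2*G/(G + 2*G*(1 + G)) (y(G) = (G + G)/(G + (G + G)*(G + 1)) = (2*G)/(G + (2*G)*(1 + G)) = (2*G)/(G + 2*G*(1 + G)) = 2*G/(G + 2*G*(1 + G)))
(y(-4)*16)*T(2) = ((2/(3 + 2*(-4)))*16)*2² = ((2/(3 - 8))*16)*4 = ((2/(-5))*16)*4 = ((2*(-⅕))*16)*4 = -⅖*16*4 = -32/5*4 = -128/5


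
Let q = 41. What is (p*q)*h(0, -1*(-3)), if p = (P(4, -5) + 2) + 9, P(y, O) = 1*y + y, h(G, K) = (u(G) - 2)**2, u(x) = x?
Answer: 3116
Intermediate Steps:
h(G, K) = (-2 + G)**2 (h(G, K) = (G - 2)**2 = (-2 + G)**2)
P(y, O) = 2*y (P(y, O) = y + y = 2*y)
p = 19 (p = (2*4 + 2) + 9 = (8 + 2) + 9 = 10 + 9 = 19)
(p*q)*h(0, -1*(-3)) = (19*41)*(-2 + 0)**2 = 779*(-2)**2 = 779*4 = 3116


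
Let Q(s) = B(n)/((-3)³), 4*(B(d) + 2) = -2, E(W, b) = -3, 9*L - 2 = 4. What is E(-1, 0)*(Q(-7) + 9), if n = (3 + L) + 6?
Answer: -491/18 ≈ -27.278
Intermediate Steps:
L = ⅔ (L = 2/9 + (⅑)*4 = 2/9 + 4/9 = ⅔ ≈ 0.66667)
n = 29/3 (n = (3 + ⅔) + 6 = 11/3 + 6 = 29/3 ≈ 9.6667)
B(d) = -5/2 (B(d) = -2 + (¼)*(-2) = -2 - ½ = -5/2)
Q(s) = 5/54 (Q(s) = -5/(2*((-3)³)) = -5/2/(-27) = -5/2*(-1/27) = 5/54)
E(-1, 0)*(Q(-7) + 9) = -3*(5/54 + 9) = -3*491/54 = -491/18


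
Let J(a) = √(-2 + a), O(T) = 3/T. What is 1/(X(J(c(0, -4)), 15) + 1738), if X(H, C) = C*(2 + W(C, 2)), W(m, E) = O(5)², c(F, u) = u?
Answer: 5/8867 ≈ 0.00056389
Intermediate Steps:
W(m, E) = 9/25 (W(m, E) = (3/5)² = (3*(⅕))² = (⅗)² = 9/25)
X(H, C) = 59*C/25 (X(H, C) = C*(2 + 9/25) = C*(59/25) = 59*C/25)
1/(X(J(c(0, -4)), 15) + 1738) = 1/((59/25)*15 + 1738) = 1/(177/5 + 1738) = 1/(8867/5) = 5/8867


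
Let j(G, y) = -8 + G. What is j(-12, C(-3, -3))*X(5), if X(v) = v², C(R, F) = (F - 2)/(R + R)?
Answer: -500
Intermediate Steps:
C(R, F) = (-2 + F)/(2*R) (C(R, F) = (-2 + F)/((2*R)) = (-2 + F)*(1/(2*R)) = (-2 + F)/(2*R))
j(-12, C(-3, -3))*X(5) = (-8 - 12)*5² = -20*25 = -500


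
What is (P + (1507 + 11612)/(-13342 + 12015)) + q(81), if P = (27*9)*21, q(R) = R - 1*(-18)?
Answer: 6889935/1327 ≈ 5192.1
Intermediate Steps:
q(R) = 18 + R (q(R) = R + 18 = 18 + R)
P = 5103 (P = 243*21 = 5103)
(P + (1507 + 11612)/(-13342 + 12015)) + q(81) = (5103 + (1507 + 11612)/(-13342 + 12015)) + (18 + 81) = (5103 + 13119/(-1327)) + 99 = (5103 + 13119*(-1/1327)) + 99 = (5103 - 13119/1327) + 99 = 6758562/1327 + 99 = 6889935/1327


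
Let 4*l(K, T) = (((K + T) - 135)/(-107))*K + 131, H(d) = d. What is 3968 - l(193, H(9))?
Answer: 848609/214 ≈ 3965.5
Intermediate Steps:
l(K, T) = 131/4 + K*(135/107 - K/107 - T/107)/4 (l(K, T) = ((((K + T) - 135)/(-107))*K + 131)/4 = (((-135 + K + T)*(-1/107))*K + 131)/4 = ((135/107 - K/107 - T/107)*K + 131)/4 = (K*(135/107 - K/107 - T/107) + 131)/4 = (131 + K*(135/107 - K/107 - T/107))/4 = 131/4 + K*(135/107 - K/107 - T/107)/4)
3968 - l(193, H(9)) = 3968 - (131/4 - 1/428*193**2 + (135/428)*193 - 1/428*193*9) = 3968 - (131/4 - 1/428*37249 + 26055/428 - 1737/428) = 3968 - (131/4 - 37249/428 + 26055/428 - 1737/428) = 3968 - 1*543/214 = 3968 - 543/214 = 848609/214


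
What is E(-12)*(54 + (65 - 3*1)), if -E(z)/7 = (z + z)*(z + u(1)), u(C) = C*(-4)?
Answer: -311808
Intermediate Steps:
u(C) = -4*C
E(z) = -14*z*(-4 + z) (E(z) = -7*(z + z)*(z - 4*1) = -7*2*z*(z - 4) = -7*2*z*(-4 + z) = -14*z*(-4 + z))
E(-12)*(54 + (65 - 3*1)) = (14*(-12)*(4 - 1*(-12)))*(54 + (65 - 3*1)) = (14*(-12)*(4 + 12))*(54 + (65 - 3)) = (14*(-12)*16)*(54 + 62) = -2688*116 = -311808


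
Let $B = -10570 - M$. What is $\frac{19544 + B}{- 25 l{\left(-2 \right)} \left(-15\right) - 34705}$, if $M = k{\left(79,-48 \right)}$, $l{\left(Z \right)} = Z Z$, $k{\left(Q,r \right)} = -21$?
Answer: $- \frac{1799}{6641} \approx -0.27089$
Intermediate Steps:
$l{\left(Z \right)} = Z^{2}$
$M = -21$
$B = -10549$ ($B = -10570 - -21 = -10570 + 21 = -10549$)
$\frac{19544 + B}{- 25 l{\left(-2 \right)} \left(-15\right) - 34705} = \frac{19544 - 10549}{- 25 \left(-2\right)^{2} \left(-15\right) - 34705} = \frac{8995}{\left(-25\right) 4 \left(-15\right) - 34705} = \frac{8995}{\left(-100\right) \left(-15\right) - 34705} = \frac{8995}{1500 - 34705} = \frac{8995}{-33205} = 8995 \left(- \frac{1}{33205}\right) = - \frac{1799}{6641}$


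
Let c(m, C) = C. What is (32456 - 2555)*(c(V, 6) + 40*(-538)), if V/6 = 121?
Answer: -643290114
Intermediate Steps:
V = 726 (V = 6*121 = 726)
(32456 - 2555)*(c(V, 6) + 40*(-538)) = (32456 - 2555)*(6 + 40*(-538)) = 29901*(6 - 21520) = 29901*(-21514) = -643290114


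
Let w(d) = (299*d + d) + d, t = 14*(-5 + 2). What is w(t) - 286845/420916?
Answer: -5321506917/420916 ≈ -12643.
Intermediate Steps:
t = -42 (t = 14*(-3) = -42)
w(d) = 301*d (w(d) = 300*d + d = 301*d)
w(t) - 286845/420916 = 301*(-42) - 286845/420916 = -12642 - 286845*1/420916 = -12642 - 286845/420916 = -5321506917/420916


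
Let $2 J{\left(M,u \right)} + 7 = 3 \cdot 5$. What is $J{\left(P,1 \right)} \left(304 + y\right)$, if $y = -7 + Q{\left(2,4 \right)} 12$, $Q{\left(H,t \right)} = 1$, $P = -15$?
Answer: $1236$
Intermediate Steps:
$J{\left(M,u \right)} = 4$ ($J{\left(M,u \right)} = - \frac{7}{2} + \frac{3 \cdot 5}{2} = - \frac{7}{2} + \frac{1}{2} \cdot 15 = - \frac{7}{2} + \frac{15}{2} = 4$)
$y = 5$ ($y = -7 + 1 \cdot 12 = -7 + 12 = 5$)
$J{\left(P,1 \right)} \left(304 + y\right) = 4 \left(304 + 5\right) = 4 \cdot 309 = 1236$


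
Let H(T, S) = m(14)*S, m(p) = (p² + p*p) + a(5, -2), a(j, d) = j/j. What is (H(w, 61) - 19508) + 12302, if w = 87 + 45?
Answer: 16767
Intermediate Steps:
a(j, d) = 1
m(p) = 1 + 2*p² (m(p) = (p² + p*p) + 1 = (p² + p²) + 1 = 2*p² + 1 = 1 + 2*p²)
w = 132
H(T, S) = 393*S (H(T, S) = (1 + 2*14²)*S = (1 + 2*196)*S = (1 + 392)*S = 393*S)
(H(w, 61) - 19508) + 12302 = (393*61 - 19508) + 12302 = (23973 - 19508) + 12302 = 4465 + 12302 = 16767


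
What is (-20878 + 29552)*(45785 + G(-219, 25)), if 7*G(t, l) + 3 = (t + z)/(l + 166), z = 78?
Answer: 75852681442/191 ≈ 3.9713e+8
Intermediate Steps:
G(t, l) = -3/7 + (78 + t)/(7*(166 + l)) (G(t, l) = -3/7 + ((t + 78)/(l + 166))/7 = -3/7 + ((78 + t)/(166 + l))/7 = -3/7 + (78 + t)/(7*(166 + l)))
(-20878 + 29552)*(45785 + G(-219, 25)) = (-20878 + 29552)*(45785 + (-420 - 219 - 3*25)/(7*(166 + 25))) = 8674*(45785 + (1/7)*(-420 - 219 - 75)/191) = 8674*(45785 + (1/7)*(1/191)*(-714)) = 8674*(45785 - 102/191) = 8674*(8744833/191) = 75852681442/191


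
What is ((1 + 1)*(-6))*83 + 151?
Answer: -845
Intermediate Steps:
((1 + 1)*(-6))*83 + 151 = (2*(-6))*83 + 151 = -12*83 + 151 = -996 + 151 = -845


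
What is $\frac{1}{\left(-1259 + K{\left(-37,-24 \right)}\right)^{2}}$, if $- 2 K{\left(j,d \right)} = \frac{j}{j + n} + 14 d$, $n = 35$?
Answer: $\frac{16}{19368801} \approx 8.2607 \cdot 10^{-7}$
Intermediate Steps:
$K{\left(j,d \right)} = - 7 d - \frac{j}{2 \left(35 + j\right)}$ ($K{\left(j,d \right)} = - \frac{\frac{j}{j + 35} + 14 d}{2} = - \frac{\frac{j}{35 + j} + 14 d}{2} = - \frac{14 d + \frac{j}{35 + j}}{2} = - 7 d - \frac{j}{2 \left(35 + j\right)}$)
$\frac{1}{\left(-1259 + K{\left(-37,-24 \right)}\right)^{2}} = \frac{1}{\left(-1259 + \frac{\left(-1\right) \left(-37\right) - -11760 - \left(-336\right) \left(-37\right)}{2 \left(35 - 37\right)}\right)^{2}} = \frac{1}{\left(-1259 + \frac{37 + 11760 - 12432}{2 \left(-2\right)}\right)^{2}} = \frac{1}{\left(-1259 + \frac{1}{2} \left(- \frac{1}{2}\right) \left(-635\right)\right)^{2}} = \frac{1}{\left(-1259 + \frac{635}{4}\right)^{2}} = \frac{1}{\left(- \frac{4401}{4}\right)^{2}} = \frac{1}{\frac{19368801}{16}} = \frac{16}{19368801}$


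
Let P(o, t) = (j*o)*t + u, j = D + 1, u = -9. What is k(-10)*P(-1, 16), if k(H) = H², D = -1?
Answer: -900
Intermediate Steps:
j = 0 (j = -1 + 1 = 0)
P(o, t) = -9 (P(o, t) = (0*o)*t - 9 = 0*t - 9 = 0 - 9 = -9)
k(-10)*P(-1, 16) = (-10)²*(-9) = 100*(-9) = -900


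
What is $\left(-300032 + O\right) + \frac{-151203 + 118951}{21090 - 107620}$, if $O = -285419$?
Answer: $- \frac{25329521389}{43265} \approx -5.8545 \cdot 10^{5}$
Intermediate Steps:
$\left(-300032 + O\right) + \frac{-151203 + 118951}{21090 - 107620} = \left(-300032 - 285419\right) + \frac{-151203 + 118951}{21090 - 107620} = -585451 - \frac{32252}{-86530} = -585451 - - \frac{16126}{43265} = -585451 + \frac{16126}{43265} = - \frac{25329521389}{43265}$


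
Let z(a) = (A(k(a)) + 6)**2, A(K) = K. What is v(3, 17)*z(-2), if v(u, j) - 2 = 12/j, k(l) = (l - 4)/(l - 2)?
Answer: 5175/34 ≈ 152.21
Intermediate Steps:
k(l) = (-4 + l)/(-2 + l)
z(a) = (6 + (-4 + a)/(-2 + a))**2 (z(a) = ((-4 + a)/(-2 + a) + 6)**2 = (6 + (-4 + a)/(-2 + a))**2)
v(u, j) = 2 + 12/j
v(3, 17)*z(-2) = (2 + 12/17)*((-16 + 7*(-2))**2/(-2 - 2)**2) = (2 + 12*(1/17))*((-16 - 14)**2/(-4)**2) = (2 + 12/17)*((-30)**2*(1/16)) = 46*(900*(1/16))/17 = (46/17)*(225/4) = 5175/34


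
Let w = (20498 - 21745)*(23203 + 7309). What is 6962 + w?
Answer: -38041502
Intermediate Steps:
w = -38048464 (w = -1247*30512 = -38048464)
6962 + w = 6962 - 38048464 = -38041502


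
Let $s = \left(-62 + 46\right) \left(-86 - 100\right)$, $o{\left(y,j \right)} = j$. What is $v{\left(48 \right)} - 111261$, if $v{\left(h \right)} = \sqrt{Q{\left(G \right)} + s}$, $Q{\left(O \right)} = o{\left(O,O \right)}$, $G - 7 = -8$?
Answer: $-111261 + 5 \sqrt{119} \approx -1.1121 \cdot 10^{5}$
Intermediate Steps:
$G = -1$ ($G = 7 - 8 = -1$)
$Q{\left(O \right)} = O$
$s = 2976$ ($s = \left(-16\right) \left(-186\right) = 2976$)
$v{\left(h \right)} = 5 \sqrt{119}$ ($v{\left(h \right)} = \sqrt{-1 + 2976} = \sqrt{2975} = 5 \sqrt{119}$)
$v{\left(48 \right)} - 111261 = 5 \sqrt{119} - 111261 = -111261 + 5 \sqrt{119}$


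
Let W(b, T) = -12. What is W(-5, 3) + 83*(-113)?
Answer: -9391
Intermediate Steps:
W(-5, 3) + 83*(-113) = -12 + 83*(-113) = -12 - 9379 = -9391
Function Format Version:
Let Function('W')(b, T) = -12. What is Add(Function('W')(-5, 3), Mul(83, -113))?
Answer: -9391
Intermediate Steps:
Add(Function('W')(-5, 3), Mul(83, -113)) = Add(-12, Mul(83, -113)) = Add(-12, -9379) = -9391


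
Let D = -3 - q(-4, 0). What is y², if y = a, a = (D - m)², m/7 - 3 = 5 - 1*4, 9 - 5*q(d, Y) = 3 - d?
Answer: 607573201/625 ≈ 9.7212e+5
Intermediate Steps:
q(d, Y) = 6/5 + d/5 (q(d, Y) = 9/5 - (3 - d)/5 = 9/5 + (-⅗ + d/5) = 6/5 + d/5)
D = -17/5 (D = -3 - (6/5 + (⅕)*(-4)) = -3 - (6/5 - ⅘) = -3 - 1*⅖ = -3 - ⅖ = -17/5 ≈ -3.4000)
m = 28 (m = 21 + 7*(5 - 1*4) = 21 + 7*(5 - 4) = 21 + 7*1 = 21 + 7 = 28)
a = 24649/25 (a = (-17/5 - 1*28)² = (-17/5 - 28)² = (-157/5)² = 24649/25 ≈ 985.96)
y = 24649/25 ≈ 985.96
y² = (24649/25)² = 607573201/625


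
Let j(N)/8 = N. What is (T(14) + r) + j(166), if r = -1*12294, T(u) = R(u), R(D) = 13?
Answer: -10953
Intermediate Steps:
T(u) = 13
r = -12294
j(N) = 8*N
(T(14) + r) + j(166) = (13 - 12294) + 8*166 = -12281 + 1328 = -10953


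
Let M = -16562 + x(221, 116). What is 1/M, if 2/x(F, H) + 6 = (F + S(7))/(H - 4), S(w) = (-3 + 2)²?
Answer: -225/3726562 ≈ -6.0377e-5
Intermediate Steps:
S(w) = 1 (S(w) = (-1)² = 1)
x(F, H) = 2/(-6 + (1 + F)/(-4 + H)) (x(F, H) = 2/(-6 + (F + 1)/(H - 4)) = 2/(-6 + (1 + F)/(-4 + H)))
M = -3726562/225 (M = -16562 + 2*(-4 + 116)/(25 + 221 - 6*116) = -16562 + 2*112/(25 + 221 - 696) = -16562 + 2*112/(-450) = -16562 + 2*(-1/450)*112 = -16562 - 112/225 = -3726562/225 ≈ -16563.)
1/M = 1/(-3726562/225) = -225/3726562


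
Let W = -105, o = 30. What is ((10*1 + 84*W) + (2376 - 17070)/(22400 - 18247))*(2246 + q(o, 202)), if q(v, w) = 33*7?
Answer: -90664699648/4153 ≈ -2.1831e+7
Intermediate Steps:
q(v, w) = 231
((10*1 + 84*W) + (2376 - 17070)/(22400 - 18247))*(2246 + q(o, 202)) = ((10*1 + 84*(-105)) + (2376 - 17070)/(22400 - 18247))*(2246 + 231) = ((10 - 8820) - 14694/4153)*2477 = (-8810 - 14694*1/4153)*2477 = (-8810 - 14694/4153)*2477 = -36602624/4153*2477 = -90664699648/4153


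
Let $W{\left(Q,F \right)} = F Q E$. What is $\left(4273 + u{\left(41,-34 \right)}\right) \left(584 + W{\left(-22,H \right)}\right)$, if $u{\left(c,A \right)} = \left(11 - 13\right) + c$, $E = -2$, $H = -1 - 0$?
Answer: $2328480$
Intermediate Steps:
$H = -1$ ($H = -1 + 0 = -1$)
$u{\left(c,A \right)} = -2 + c$
$W{\left(Q,F \right)} = - 2 F Q$ ($W{\left(Q,F \right)} = F Q \left(-2\right) = - 2 F Q$)
$\left(4273 + u{\left(41,-34 \right)}\right) \left(584 + W{\left(-22,H \right)}\right) = \left(4273 + \left(-2 + 41\right)\right) \left(584 - \left(-2\right) \left(-22\right)\right) = \left(4273 + 39\right) \left(584 - 44\right) = 4312 \cdot 540 = 2328480$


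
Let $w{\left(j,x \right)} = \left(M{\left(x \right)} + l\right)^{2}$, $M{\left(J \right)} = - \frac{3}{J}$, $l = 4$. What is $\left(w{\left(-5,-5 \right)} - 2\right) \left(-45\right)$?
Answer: $- \frac{4311}{5} \approx -862.2$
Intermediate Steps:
$w{\left(j,x \right)} = \left(4 - \frac{3}{x}\right)^{2}$ ($w{\left(j,x \right)} = \left(- \frac{3}{x} + 4\right)^{2} = \left(4 - \frac{3}{x}\right)^{2}$)
$\left(w{\left(-5,-5 \right)} - 2\right) \left(-45\right) = \left(\frac{\left(-3 + 4 \left(-5\right)\right)^{2}}{25} - 2\right) \left(-45\right) = \left(\frac{\left(-3 - 20\right)^{2}}{25} - 2\right) \left(-45\right) = \left(\frac{\left(-23\right)^{2}}{25} - 2\right) \left(-45\right) = \left(\frac{1}{25} \cdot 529 - 2\right) \left(-45\right) = \left(\frac{529}{25} - 2\right) \left(-45\right) = \frac{479}{25} \left(-45\right) = - \frac{4311}{5}$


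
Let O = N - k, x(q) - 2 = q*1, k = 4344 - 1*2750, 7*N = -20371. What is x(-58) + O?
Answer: -31921/7 ≈ -4560.1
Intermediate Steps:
N = -20371/7 (N = (⅐)*(-20371) = -20371/7 ≈ -2910.1)
k = 1594 (k = 4344 - 2750 = 1594)
x(q) = 2 + q (x(q) = 2 + q*1 = 2 + q)
O = -31529/7 (O = -20371/7 - 1*1594 = -20371/7 - 1594 = -31529/7 ≈ -4504.1)
x(-58) + O = (2 - 58) - 31529/7 = -56 - 31529/7 = -31921/7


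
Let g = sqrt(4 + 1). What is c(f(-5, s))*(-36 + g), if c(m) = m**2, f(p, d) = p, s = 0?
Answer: -900 + 25*sqrt(5) ≈ -844.10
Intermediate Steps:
g = sqrt(5) ≈ 2.2361
c(f(-5, s))*(-36 + g) = (-5)**2*(-36 + sqrt(5)) = 25*(-36 + sqrt(5)) = -900 + 25*sqrt(5)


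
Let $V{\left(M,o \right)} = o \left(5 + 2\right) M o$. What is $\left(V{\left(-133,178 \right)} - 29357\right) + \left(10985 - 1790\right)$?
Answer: $-29517966$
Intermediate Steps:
$V{\left(M,o \right)} = 7 M o^{2}$ ($V{\left(M,o \right)} = o 7 M o = 7 M o o = 7 M o^{2}$)
$\left(V{\left(-133,178 \right)} - 29357\right) + \left(10985 - 1790\right) = \left(7 \left(-133\right) 178^{2} - 29357\right) + \left(10985 - 1790\right) = \left(7 \left(-133\right) 31684 - 29357\right) + \left(10985 - 1790\right) = \left(-29497804 - 29357\right) + 9195 = -29527161 + 9195 = -29517966$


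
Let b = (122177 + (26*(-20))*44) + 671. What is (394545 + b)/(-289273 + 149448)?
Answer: -29089/8225 ≈ -3.5367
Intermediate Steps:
b = 99968 (b = (122177 - 520*44) + 671 = (122177 - 22880) + 671 = 99297 + 671 = 99968)
(394545 + b)/(-289273 + 149448) = (394545 + 99968)/(-289273 + 149448) = 494513/(-139825) = 494513*(-1/139825) = -29089/8225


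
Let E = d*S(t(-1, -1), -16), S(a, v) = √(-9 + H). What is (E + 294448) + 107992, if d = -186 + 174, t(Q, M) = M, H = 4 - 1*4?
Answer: 402440 - 36*I ≈ 4.0244e+5 - 36.0*I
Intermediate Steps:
H = 0 (H = 4 - 4 = 0)
S(a, v) = 3*I (S(a, v) = √(-9 + 0) = √(-9) = 3*I)
d = -12
E = -36*I ≈ -36.0*I
(E + 294448) + 107992 = (-36*I + 294448) + 107992 = (294448 - 36*I) + 107992 = 402440 - 36*I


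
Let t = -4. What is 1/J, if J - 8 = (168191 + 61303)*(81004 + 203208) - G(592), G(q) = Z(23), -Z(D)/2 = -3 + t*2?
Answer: 1/65224948714 ≈ 1.5332e-11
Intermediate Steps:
Z(D) = 22 (Z(D) = -2*(-3 - 4*2) = -2*(-3 - 8) = -2*(-11) = 22)
G(q) = 22
J = 65224948714 (J = 8 + ((168191 + 61303)*(81004 + 203208) - 1*22) = 8 + (229494*284212 - 22) = 8 + (65224948728 - 22) = 8 + 65224948706 = 65224948714)
1/J = 1/65224948714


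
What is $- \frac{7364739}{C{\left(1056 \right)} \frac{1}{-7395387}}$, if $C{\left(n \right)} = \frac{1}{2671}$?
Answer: $145476268902570303$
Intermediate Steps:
$C{\left(n \right)} = \frac{1}{2671}$
$- \frac{7364739}{C{\left(1056 \right)} \frac{1}{-7395387}} = - \frac{7364739}{\frac{1}{2671} \frac{1}{-7395387}} = - \frac{7364739}{\frac{1}{2671} \left(- \frac{1}{7395387}\right)} = - \frac{7364739}{- \frac{1}{19753078677}} = \left(-7364739\right) \left(-19753078677\right) = 145476268902570303$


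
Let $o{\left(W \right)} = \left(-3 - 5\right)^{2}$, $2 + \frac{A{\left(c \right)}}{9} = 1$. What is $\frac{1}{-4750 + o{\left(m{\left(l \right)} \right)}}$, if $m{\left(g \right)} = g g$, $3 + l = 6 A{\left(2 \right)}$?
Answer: $- \frac{1}{4686} \approx -0.0002134$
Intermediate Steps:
$A{\left(c \right)} = -9$ ($A{\left(c \right)} = -18 + 9 \cdot 1 = -18 + 9 = -9$)
$l = -57$ ($l = -3 + 6 \left(-9\right) = -3 - 54 = -57$)
$m{\left(g \right)} = g^{2}$
$o{\left(W \right)} = 64$ ($o{\left(W \right)} = \left(-8\right)^{2} = 64$)
$\frac{1}{-4750 + o{\left(m{\left(l \right)} \right)}} = \frac{1}{-4750 + 64} = \frac{1}{-4686} = - \frac{1}{4686}$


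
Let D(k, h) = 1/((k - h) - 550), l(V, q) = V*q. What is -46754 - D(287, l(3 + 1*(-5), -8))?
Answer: -13044365/279 ≈ -46754.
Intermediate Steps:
D(k, h) = 1/(-550 + k - h)
-46754 - D(287, l(3 + 1*(-5), -8)) = -46754 - (-1)/(550 + (3 + 1*(-5))*(-8) - 1*287) = -46754 - (-1)/(550 + (3 - 5)*(-8) - 287) = -46754 - (-1)/(550 - 2*(-8) - 287) = -46754 - (-1)/(550 + 16 - 287) = -46754 - (-1)/279 = -46754 - 1*(-1/279) = -46754 + 1/279 = -13044365/279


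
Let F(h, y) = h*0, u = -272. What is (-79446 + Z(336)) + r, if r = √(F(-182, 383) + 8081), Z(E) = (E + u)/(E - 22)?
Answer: -12472990/157 + √8081 ≈ -79356.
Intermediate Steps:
F(h, y) = 0
Z(E) = (-272 + E)/(-22 + E) (Z(E) = (E - 272)/(E - 22) = (-272 + E)/(-22 + E))
r = √8081 (r = √(0 + 8081) = √8081 ≈ 89.894)
(-79446 + Z(336)) + r = (-79446 + (-272 + 336)/(-22 + 336)) + √8081 = (-79446 + 64/314) + √8081 = (-79446 + (1/314)*64) + √8081 = (-79446 + 32/157) + √8081 = -12472990/157 + √8081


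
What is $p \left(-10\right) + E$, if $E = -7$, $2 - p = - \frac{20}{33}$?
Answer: $- \frac{1091}{33} \approx -33.061$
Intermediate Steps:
$p = \frac{86}{33}$ ($p = 2 - - \frac{20}{33} = 2 + \frac{20}{33} = \frac{86}{33} \approx 2.6061$)
$p \left(-10\right) + E = \frac{86}{33} \left(-10\right) - 7 = - \frac{860}{33} - 7 = - \frac{1091}{33}$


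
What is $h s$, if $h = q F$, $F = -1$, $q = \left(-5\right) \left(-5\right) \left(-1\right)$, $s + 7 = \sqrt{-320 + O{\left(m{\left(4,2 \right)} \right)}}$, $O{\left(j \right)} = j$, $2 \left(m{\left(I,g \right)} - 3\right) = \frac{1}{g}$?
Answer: $-175 + \frac{25 i \sqrt{1267}}{2} \approx -175.0 + 444.94 i$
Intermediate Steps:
$m{\left(I,g \right)} = 3 + \frac{1}{2 g}$
$s = -7 + \frac{i \sqrt{1267}}{2}$ ($s = -7 + \sqrt{-320 + \left(3 + \frac{1}{2 \cdot 2}\right)} = -7 + \sqrt{-320 + \left(3 + \frac{1}{2} \cdot \frac{1}{2}\right)} = -7 + \sqrt{-320 + \left(3 + \frac{1}{4}\right)} = -7 + \sqrt{-320 + \frac{13}{4}} = -7 + \sqrt{- \frac{1267}{4}} = -7 + \frac{i \sqrt{1267}}{2} \approx -7.0 + 17.797 i$)
$q = -25$ ($q = 25 \left(-1\right) = -25$)
$h = 25$ ($h = \left(-25\right) \left(-1\right) = 25$)
$h s = 25 \left(-7 + \frac{i \sqrt{1267}}{2}\right) = -175 + \frac{25 i \sqrt{1267}}{2}$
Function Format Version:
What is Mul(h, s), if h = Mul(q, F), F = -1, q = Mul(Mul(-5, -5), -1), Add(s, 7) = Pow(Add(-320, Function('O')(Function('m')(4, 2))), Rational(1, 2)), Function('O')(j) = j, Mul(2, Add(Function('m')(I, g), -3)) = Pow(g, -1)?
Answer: Add(-175, Mul(Rational(25, 2), I, Pow(1267, Rational(1, 2)))) ≈ Add(-175.00, Mul(444.94, I))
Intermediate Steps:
Function('m')(I, g) = Add(3, Mul(Rational(1, 2), Pow(g, -1)))
s = Add(-7, Mul(Rational(1, 2), I, Pow(1267, Rational(1, 2)))) (s = Add(-7, Pow(Add(-320, Add(3, Mul(Rational(1, 2), Pow(2, -1)))), Rational(1, 2))) = Add(-7, Pow(Add(-320, Add(3, Mul(Rational(1, 2), Rational(1, 2)))), Rational(1, 2))) = Add(-7, Pow(Add(-320, Add(3, Rational(1, 4))), Rational(1, 2))) = Add(-7, Pow(Add(-320, Rational(13, 4)), Rational(1, 2))) = Add(-7, Pow(Rational(-1267, 4), Rational(1, 2))) = Add(-7, Mul(Rational(1, 2), I, Pow(1267, Rational(1, 2)))) ≈ Add(-7.0000, Mul(17.797, I)))
q = -25 (q = Mul(25, -1) = -25)
h = 25 (h = Mul(-25, -1) = 25)
Mul(h, s) = Mul(25, Add(-7, Mul(Rational(1, 2), I, Pow(1267, Rational(1, 2))))) = Add(-175, Mul(Rational(25, 2), I, Pow(1267, Rational(1, 2))))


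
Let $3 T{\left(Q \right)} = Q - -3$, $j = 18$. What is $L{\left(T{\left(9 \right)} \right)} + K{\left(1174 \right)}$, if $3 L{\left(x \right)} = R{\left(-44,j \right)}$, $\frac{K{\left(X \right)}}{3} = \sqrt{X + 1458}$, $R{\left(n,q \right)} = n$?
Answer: $- \frac{44}{3} + 6 \sqrt{658} \approx 139.24$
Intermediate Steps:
$T{\left(Q \right)} = 1 + \frac{Q}{3}$ ($T{\left(Q \right)} = \frac{Q - -3}{3} = \frac{Q + 3}{3} = \frac{3 + Q}{3} = 1 + \frac{Q}{3}$)
$K{\left(X \right)} = 3 \sqrt{1458 + X}$ ($K{\left(X \right)} = 3 \sqrt{X + 1458} = 3 \sqrt{1458 + X}$)
$L{\left(x \right)} = - \frac{44}{3}$ ($L{\left(x \right)} = \frac{1}{3} \left(-44\right) = - \frac{44}{3}$)
$L{\left(T{\left(9 \right)} \right)} + K{\left(1174 \right)} = - \frac{44}{3} + 3 \sqrt{1458 + 1174} = - \frac{44}{3} + 3 \sqrt{2632} = - \frac{44}{3} + 3 \cdot 2 \sqrt{658} = - \frac{44}{3} + 6 \sqrt{658}$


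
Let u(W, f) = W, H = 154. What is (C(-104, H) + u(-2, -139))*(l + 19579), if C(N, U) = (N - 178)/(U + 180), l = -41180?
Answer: 10260475/167 ≈ 61440.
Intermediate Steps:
C(N, U) = (-178 + N)/(180 + U)
(C(-104, H) + u(-2, -139))*(l + 19579) = ((-178 - 104)/(180 + 154) - 2)*(-41180 + 19579) = (-282/334 - 2)*(-21601) = ((1/334)*(-282) - 2)*(-21601) = (-141/167 - 2)*(-21601) = -475/167*(-21601) = 10260475/167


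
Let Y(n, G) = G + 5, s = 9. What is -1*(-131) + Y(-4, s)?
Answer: 145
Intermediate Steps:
Y(n, G) = 5 + G
-1*(-131) + Y(-4, s) = -1*(-131) + (5 + 9) = 131 + 14 = 145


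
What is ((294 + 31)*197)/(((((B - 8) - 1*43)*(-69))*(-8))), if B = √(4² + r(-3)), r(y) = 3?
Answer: -1088425/475088 - 64025*√19/1425264 ≈ -2.4868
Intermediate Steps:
B = √19 (B = √(4² + 3) = √(16 + 3) = √19 ≈ 4.3589)
((294 + 31)*197)/(((((B - 8) - 1*43)*(-69))*(-8))) = ((294 + 31)*197)/(((((√19 - 8) - 1*43)*(-69))*(-8))) = (325*197)/(((((-8 + √19) - 43)*(-69))*(-8))) = 64025/((((-51 + √19)*(-69))*(-8))) = 64025/(((3519 - 69*√19)*(-8))) = 64025/(-28152 + 552*√19)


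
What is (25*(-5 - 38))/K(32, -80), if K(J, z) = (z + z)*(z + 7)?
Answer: -215/2336 ≈ -0.092038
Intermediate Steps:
K(J, z) = 2*z*(7 + z) (K(J, z) = (2*z)*(7 + z) = 2*z*(7 + z))
(25*(-5 - 38))/K(32, -80) = (25*(-5 - 38))/((2*(-80)*(7 - 80))) = (25*(-43))/((2*(-80)*(-73))) = -1075/11680 = -1075*1/11680 = -215/2336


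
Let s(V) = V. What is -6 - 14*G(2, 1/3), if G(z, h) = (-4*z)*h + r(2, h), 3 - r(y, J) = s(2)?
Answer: 52/3 ≈ 17.333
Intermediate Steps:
r(y, J) = 1 (r(y, J) = 3 - 1*2 = 3 - 2 = 1)
G(z, h) = 1 - 4*h*z (G(z, h) = (-4*z)*h + 1 = -4*h*z + 1 = 1 - 4*h*z)
-6 - 14*G(2, 1/3) = -6 - 14*(1 - 4*2/3) = -6 - 14*(1 - 4*⅓*2) = -6 - 14*(1 - 8/3) = -6 - 14*(-5/3) = -6 + 70/3 = 52/3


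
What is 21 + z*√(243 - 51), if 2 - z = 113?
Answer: 21 - 888*√3 ≈ -1517.1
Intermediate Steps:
z = -111 (z = 2 - 1*113 = 2 - 113 = -111)
21 + z*√(243 - 51) = 21 - 111*√(243 - 51) = 21 - 888*√3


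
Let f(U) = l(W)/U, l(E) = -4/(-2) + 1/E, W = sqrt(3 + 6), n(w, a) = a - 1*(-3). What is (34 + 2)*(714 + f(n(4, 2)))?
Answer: 128604/5 ≈ 25721.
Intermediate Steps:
n(w, a) = 3 + a (n(w, a) = a + 3 = 3 + a)
W = 3 (W = sqrt(9) = 3)
l(E) = 2 + 1/E (l(E) = -4*(-1/2) + 1/E = 2 + 1/E)
f(U) = 7/(3*U) (f(U) = (2 + 1/3)/U = 7/(3*U))
(34 + 2)*(714 + f(n(4, 2))) = (34 + 2)*(714 + 7/(3*(3 + 2))) = 36*(714 + (7/3)/5) = 36*(714 + (7/3)*(1/5)) = 36*(714 + 7/15) = 36*(10717/15) = 128604/5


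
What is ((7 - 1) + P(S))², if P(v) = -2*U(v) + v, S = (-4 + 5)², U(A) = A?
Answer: 25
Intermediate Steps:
S = 1 (S = 1² = 1)
P(v) = -v (P(v) = -2*v + v = -v)
((7 - 1) + P(S))² = ((7 - 1) - 1*1)² = (6 - 1)² = 5² = 25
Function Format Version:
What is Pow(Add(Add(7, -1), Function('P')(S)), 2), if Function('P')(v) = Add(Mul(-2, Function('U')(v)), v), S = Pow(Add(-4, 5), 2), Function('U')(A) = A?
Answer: 25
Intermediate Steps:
S = 1 (S = Pow(1, 2) = 1)
Function('P')(v) = Mul(-1, v) (Function('P')(v) = Add(Mul(-2, v), v) = Mul(-1, v))
Pow(Add(Add(7, -1), Function('P')(S)), 2) = Pow(Add(Add(7, -1), Mul(-1, 1)), 2) = Pow(Add(6, -1), 2) = Pow(5, 2) = 25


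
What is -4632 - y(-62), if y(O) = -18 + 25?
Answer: -4639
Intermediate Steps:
y(O) = 7
-4632 - y(-62) = -4632 - 1*7 = -4632 - 7 = -4639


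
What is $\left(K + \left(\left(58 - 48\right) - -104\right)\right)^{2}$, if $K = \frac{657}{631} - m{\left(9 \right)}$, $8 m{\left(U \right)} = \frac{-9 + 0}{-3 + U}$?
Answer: $\frac{1353380895801}{101929216} \approx 13278.0$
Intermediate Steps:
$m{\left(U \right)} = - \frac{9}{8 \left(-3 + U\right)}$ ($m{\left(U \right)} = \frac{\left(-9 + 0\right) \frac{1}{-3 + U}}{8} = \frac{\left(-9\right) \frac{1}{-3 + U}}{8} = - \frac{9}{8 \left(-3 + U\right)}$)
$K = \frac{12405}{10096}$ ($K = \frac{657}{631} - - \frac{9}{-24 + 8 \cdot 9} = 657 \cdot \frac{1}{631} - - \frac{9}{-24 + 72} = \frac{657}{631} - - \frac{9}{48} = \frac{657}{631} - \left(-9\right) \frac{1}{48} = \frac{657}{631} - - \frac{3}{16} = \frac{657}{631} + \frac{3}{16} = \frac{12405}{10096} \approx 1.2287$)
$\left(K + \left(\left(58 - 48\right) - -104\right)\right)^{2} = \left(\frac{12405}{10096} + \left(\left(58 - 48\right) - -104\right)\right)^{2} = \left(\frac{12405}{10096} + \left(10 + 104\right)\right)^{2} = \left(\frac{12405}{10096} + 114\right)^{2} = \left(\frac{1163349}{10096}\right)^{2} = \frac{1353380895801}{101929216}$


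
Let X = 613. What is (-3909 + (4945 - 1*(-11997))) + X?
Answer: 13646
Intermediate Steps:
(-3909 + (4945 - 1*(-11997))) + X = (-3909 + (4945 - 1*(-11997))) + 613 = (-3909 + (4945 + 11997)) + 613 = (-3909 + 16942) + 613 = 13033 + 613 = 13646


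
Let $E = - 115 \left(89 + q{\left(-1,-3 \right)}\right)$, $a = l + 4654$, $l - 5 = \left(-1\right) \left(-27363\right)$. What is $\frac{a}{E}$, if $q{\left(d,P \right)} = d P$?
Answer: $- \frac{16011}{5290} \approx -3.0267$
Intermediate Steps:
$q{\left(d,P \right)} = P d$
$l = 27368$ ($l = 5 - -27363 = 5 + 27363 = 27368$)
$a = 32022$ ($a = 27368 + 4654 = 32022$)
$E = -10580$ ($E = - 115 \left(89 - -3\right) = - 115 \left(89 + 3\right) = \left(-115\right) 92 = -10580$)
$\frac{a}{E} = \frac{32022}{-10580} = 32022 \left(- \frac{1}{10580}\right) = - \frac{16011}{5290}$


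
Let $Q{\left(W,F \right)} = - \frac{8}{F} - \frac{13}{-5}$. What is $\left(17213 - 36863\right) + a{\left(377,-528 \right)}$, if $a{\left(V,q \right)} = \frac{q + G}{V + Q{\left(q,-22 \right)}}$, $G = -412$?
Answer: $- \frac{205348700}{10449} \approx -19652.0$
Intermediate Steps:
$Q{\left(W,F \right)} = \frac{13}{5} - \frac{8}{F}$ ($Q{\left(W,F \right)} = - \frac{8}{F} - - \frac{13}{5} = - \frac{8}{F} + \frac{13}{5} = \frac{13}{5} - \frac{8}{F}$)
$a{\left(V,q \right)} = \frac{-412 + q}{\frac{163}{55} + V}$ ($a{\left(V,q \right)} = \frac{q - 412}{V + \left(\frac{13}{5} - \frac{8}{-22}\right)} = \frac{-412 + q}{V + \left(\frac{13}{5} - - \frac{4}{11}\right)} = \frac{-412 + q}{V + \left(\frac{13}{5} + \frac{4}{11}\right)} = \frac{-412 + q}{V + \frac{163}{55}} = \frac{-412 + q}{\frac{163}{55} + V}$)
$\left(17213 - 36863\right) + a{\left(377,-528 \right)} = \left(17213 - 36863\right) + \frac{55 \left(-412 - 528\right)}{163 + 55 \cdot 377} = -19650 + 55 \frac{1}{163 + 20735} \left(-940\right) = -19650 + 55 \cdot \frac{1}{20898} \left(-940\right) = -19650 - \frac{25850}{10449} = - \frac{205348700}{10449}$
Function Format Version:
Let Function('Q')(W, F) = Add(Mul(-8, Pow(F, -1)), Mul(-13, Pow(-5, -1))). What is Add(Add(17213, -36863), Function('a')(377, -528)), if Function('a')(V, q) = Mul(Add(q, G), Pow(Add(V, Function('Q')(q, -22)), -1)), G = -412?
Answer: Rational(-205348700, 10449) ≈ -19652.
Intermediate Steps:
Function('Q')(W, F) = Add(Rational(13, 5), Mul(-8, Pow(F, -1))) (Function('Q')(W, F) = Add(Mul(-8, Pow(F, -1)), Mul(-13, Rational(-1, 5))) = Add(Mul(-8, Pow(F, -1)), Rational(13, 5)) = Add(Rational(13, 5), Mul(-8, Pow(F, -1))))
Function('a')(V, q) = Mul(Pow(Add(Rational(163, 55), V), -1), Add(-412, q)) (Function('a')(V, q) = Mul(Add(q, -412), Pow(Add(V, Add(Rational(13, 5), Mul(-8, Pow(-22, -1)))), -1)) = Mul(Add(-412, q), Pow(Add(V, Add(Rational(13, 5), Mul(-8, Rational(-1, 22)))), -1)) = Mul(Add(-412, q), Pow(Add(V, Add(Rational(13, 5), Rational(4, 11))), -1)) = Mul(Add(-412, q), Pow(Add(V, Rational(163, 55)), -1)) = Mul(Add(-412, q), Pow(Add(Rational(163, 55), V), -1)) = Mul(Pow(Add(Rational(163, 55), V), -1), Add(-412, q)))
Add(Add(17213, -36863), Function('a')(377, -528)) = Add(Add(17213, -36863), Mul(55, Pow(Add(163, Mul(55, 377)), -1), Add(-412, -528))) = Add(-19650, Mul(55, Pow(Add(163, 20735), -1), -940)) = Add(-19650, Mul(55, Pow(20898, -1), -940)) = Add(-19650, Mul(55, Rational(1, 20898), -940)) = Add(-19650, Rational(-25850, 10449)) = Rational(-205348700, 10449)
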